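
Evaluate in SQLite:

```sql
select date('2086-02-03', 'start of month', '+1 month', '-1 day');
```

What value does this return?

2086-02-28

`start of month` rewinds 2086-02-03 to 2086-02-01.
Adding +1 month to 2086-02-01 gives 2086-03-01.
Going back 1 day from 2086-03-01 reaches 2086-02-28 (last day of February, 28 days).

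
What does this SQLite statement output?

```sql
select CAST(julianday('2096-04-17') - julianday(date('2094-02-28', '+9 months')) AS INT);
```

Adding +9 months to 2094-02-28 gives 2094-11-28.
2 days remain in November 2094 after the 28th (30 − 28).
Full months from December 2094 through March 2096 contribute their day counts.
Then 17 days into April 2096.
Total: 2 + 31 + 31 + 28 + 31 + 30 + 31 + 30 + 31 + 31 + 30 + 31 + 30 + 31 + 31 + 29 + 31 + 17 = 506.

506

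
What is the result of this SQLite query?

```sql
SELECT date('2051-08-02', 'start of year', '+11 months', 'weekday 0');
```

2051-12-03

`start of year` rewinds 2051-08-02 to 2051-01-01.
Adding +11 months to 2051-01-01 gives 2051-12-01.
`weekday 0` advances to the next Sunday; 2051-12-01 is a Friday, so it moves forward to 2051-12-03.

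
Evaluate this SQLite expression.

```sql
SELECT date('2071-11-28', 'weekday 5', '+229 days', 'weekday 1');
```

`weekday 5` advances to the next Friday; 2071-11-28 is a Saturday, so it moves forward to 2071-12-04.
Applying '+229 days' to 2071-12-04: counting 229 days forward gives 2072-07-20.
`weekday 1` advances to the next Monday; 2072-07-20 is a Wednesday, so it moves forward to 2072-07-25.

2072-07-25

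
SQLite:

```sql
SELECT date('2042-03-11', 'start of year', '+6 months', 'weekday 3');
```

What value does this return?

`start of year` rewinds 2042-03-11 to 2042-01-01.
Adding +6 months to 2042-01-01 gives 2042-07-01.
`weekday 3` advances to the next Wednesday; 2042-07-01 is a Tuesday, so it moves forward to 2042-07-02.

2042-07-02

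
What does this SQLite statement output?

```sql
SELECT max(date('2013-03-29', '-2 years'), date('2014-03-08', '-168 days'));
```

date('2013-03-29', '-2 years') → 2011-03-29.
date('2014-03-08', '-168 days') → 2013-09-21.
Later of the two is 2013-09-21.

2013-09-21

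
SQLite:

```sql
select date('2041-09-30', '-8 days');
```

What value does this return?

2041-09-22

Going back 8 days within September lands on 2041-09-22.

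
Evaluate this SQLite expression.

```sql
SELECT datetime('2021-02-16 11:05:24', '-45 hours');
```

-45 hours from 2021-02-16 11:05:24 is 2021-02-14 14:05:24 (crosses midnight).

2021-02-14 14:05:24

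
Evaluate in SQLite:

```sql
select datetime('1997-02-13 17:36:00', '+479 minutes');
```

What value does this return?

479 minutes = 7h 59m; +479 minutes from 1997-02-13 17:36:00 is 1997-02-14 01:35:00 (crosses midnight).

1997-02-14 01:35:00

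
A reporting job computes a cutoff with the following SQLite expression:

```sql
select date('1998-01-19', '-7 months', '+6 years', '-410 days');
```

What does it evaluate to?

Adding -7 months to 1998-01-19 gives 1997-06-19.
Adding +6 years to 1997-06-19 gives 2003-06-19.
Applying '-410 days' to 2003-06-19: counting 410 days back gives 2002-05-05.

2002-05-05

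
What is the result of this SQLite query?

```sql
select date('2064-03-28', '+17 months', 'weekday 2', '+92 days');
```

2065-12-02

Adding +17 months to 2064-03-28 gives 2065-08-28.
`weekday 2` advances to the next Tuesday; 2065-08-28 is a Friday, so it moves forward to 2065-09-01.
Applying '+92 days' to 2065-09-01: counting 92 days forward gives 2065-12-02.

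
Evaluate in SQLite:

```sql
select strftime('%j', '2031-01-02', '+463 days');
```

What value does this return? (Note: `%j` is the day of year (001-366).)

First apply '+463 days': 2031-01-02 → 2032-04-09.
Day-of-year for 2032-04-09: days since 2032-01-01 inclusive = 100, zero-padded to 100.

100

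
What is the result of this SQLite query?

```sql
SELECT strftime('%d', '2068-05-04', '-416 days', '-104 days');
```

01

First apply '-416 days', '-104 days': 2068-05-04 → 2066-12-01.
`%d` extracts the 2-digit day of month: 01.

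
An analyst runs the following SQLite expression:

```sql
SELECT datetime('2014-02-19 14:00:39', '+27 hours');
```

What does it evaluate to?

2014-02-20 17:00:39

+27 hours from 2014-02-19 14:00:39 is 2014-02-20 17:00:39 (crosses midnight).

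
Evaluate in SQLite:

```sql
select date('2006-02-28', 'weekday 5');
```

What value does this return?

2006-03-03

`weekday 5` advances to the next Friday; 2006-02-28 is a Tuesday, so it moves forward to 2006-03-03.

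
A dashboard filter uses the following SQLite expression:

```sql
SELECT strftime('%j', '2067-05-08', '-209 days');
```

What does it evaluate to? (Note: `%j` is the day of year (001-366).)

284

First apply '-209 days': 2067-05-08 → 2066-10-11.
Day-of-year for 2066-10-11: days since 2066-01-01 inclusive = 284, zero-padded to 284.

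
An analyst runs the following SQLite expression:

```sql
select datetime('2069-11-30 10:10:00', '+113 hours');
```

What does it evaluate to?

2069-12-05 03:10:00

+113 hours from 2069-11-30 10:10:00 is 2069-12-05 03:10:00 (crosses midnight).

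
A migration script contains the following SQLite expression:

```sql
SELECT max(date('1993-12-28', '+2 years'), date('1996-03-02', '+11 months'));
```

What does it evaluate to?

date('1993-12-28', '+2 years') → 1995-12-28.
date('1996-03-02', '+11 months') → 1997-02-02.
Later of the two is 1997-02-02.

1997-02-02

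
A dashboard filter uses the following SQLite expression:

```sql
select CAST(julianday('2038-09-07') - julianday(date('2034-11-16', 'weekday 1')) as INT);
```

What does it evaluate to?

1387

`weekday 1` advances to the next Monday; 2034-11-16 is a Thursday, so it moves forward to 2034-11-20.
10 days remain in November 2034 after the 20th (30 − 20).
Full months from December 2034 through August 2038 contribute their day counts.
Then 7 days into September 2038.
Total: 10 + 31 + 31 + 28 + 31 + 30 + 31 + 30 + 31 + 31 + 30 + 31 + 30 + 31 + 31 + 29 + 31 + 30 + 31 + 30 + 31 + 31 + 30 + 31 + 30 + 31 + 31 + 28 + 31 + 30 + 31 + 30 + 31 + 31 + 30 + 31 + 30 + 31 + 31 + 28 + 31 + 30 + 31 + 30 + 31 + 31 + 7 = 1387.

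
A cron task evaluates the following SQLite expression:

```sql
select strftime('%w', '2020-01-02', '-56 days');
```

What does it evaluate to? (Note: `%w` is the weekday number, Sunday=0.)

4

First apply '-56 days': 2020-01-02 → 2019-11-07.
2019-11-07 is a Thursday; with Sunday=0 that is 4.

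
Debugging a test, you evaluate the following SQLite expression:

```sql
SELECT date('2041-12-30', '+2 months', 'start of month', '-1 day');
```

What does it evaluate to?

Adding +2 months to 2041-12-30 targets 2042-02-30. February 2042 has only 28 days, so SQLite normalizes the 2-day overflow forward to 2042-03-02.
`start of month` rewinds 2042-03-02 to 2042-03-01.
Going back 1 day from 2042-03-01 reaches 2042-02-28 (last day of February, 28 days).

2042-02-28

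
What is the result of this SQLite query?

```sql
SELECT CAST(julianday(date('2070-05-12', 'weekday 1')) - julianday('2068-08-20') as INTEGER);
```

630

`weekday 1` advances to the next Monday; 2070-05-12 is already a Monday, so it stays at 2070-05-12.
11 days remain in August 2068 after the 20th (31 − 20).
Full months from September 2068 through April 2070 contribute their day counts.
Then 12 days into May 2070.
Total: 11 + 30 + 31 + 30 + 31 + 31 + 28 + 31 + 30 + 31 + 30 + 31 + 31 + 30 + 31 + 30 + 31 + 31 + 28 + 31 + 30 + 12 = 630.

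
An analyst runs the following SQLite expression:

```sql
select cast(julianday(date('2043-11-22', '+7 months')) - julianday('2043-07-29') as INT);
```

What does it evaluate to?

Adding +7 months to 2043-11-22 gives 2044-06-22.
2 days remain in July 2043 after the 29th (31 − 29).
Full months from August 2043 through May 2044 contribute their day counts.
Then 22 days into June 2044.
Total: 2 + 31 + 30 + 31 + 30 + 31 + 31 + 29 + 31 + 30 + 31 + 22 = 329.

329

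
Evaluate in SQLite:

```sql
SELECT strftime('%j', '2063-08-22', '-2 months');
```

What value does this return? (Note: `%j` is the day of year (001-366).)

173

First apply '-2 months': 2063-08-22 → 2063-06-22.
Day-of-year for 2063-06-22: days since 2063-01-01 inclusive = 173, zero-padded to 173.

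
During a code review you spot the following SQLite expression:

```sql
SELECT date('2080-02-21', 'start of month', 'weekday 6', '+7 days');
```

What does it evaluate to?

2080-02-10

`start of month` rewinds 2080-02-21 to 2080-02-01.
`weekday 6` advances to the next Saturday; 2080-02-01 is a Thursday, so it moves forward to 2080-02-03.
Advancing 7 more days within February lands on 2080-02-10.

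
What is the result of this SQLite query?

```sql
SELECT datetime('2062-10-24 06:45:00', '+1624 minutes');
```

1624 minutes = 27h 4m; +1624 minutes from 2062-10-24 06:45:00 is 2062-10-25 09:49:00 (crosses midnight).

2062-10-25 09:49:00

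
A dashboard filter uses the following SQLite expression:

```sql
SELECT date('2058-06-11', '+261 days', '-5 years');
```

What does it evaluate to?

Applying '+261 days' to 2058-06-11: counting 261 days forward gives 2059-02-27.
Adding -5 years to 2059-02-27 gives 2054-02-27.

2054-02-27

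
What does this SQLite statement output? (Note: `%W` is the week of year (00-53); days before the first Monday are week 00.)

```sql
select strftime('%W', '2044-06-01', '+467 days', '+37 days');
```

42

First apply '+467 days', '+37 days': 2044-06-01 → 2045-10-18.
2045-10-18 is a Wednesday. SQLite's %W counts Mondays since the year started; the result is 42.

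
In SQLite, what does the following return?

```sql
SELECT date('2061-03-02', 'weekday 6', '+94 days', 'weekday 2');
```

`weekday 6` advances to the next Saturday; 2061-03-02 is a Wednesday, so it moves forward to 2061-03-05.
Applying '+94 days' to 2061-03-05: counting 94 days forward gives 2061-06-07.
`weekday 2` advances to the next Tuesday; 2061-06-07 is already a Tuesday, so it stays at 2061-06-07.

2061-06-07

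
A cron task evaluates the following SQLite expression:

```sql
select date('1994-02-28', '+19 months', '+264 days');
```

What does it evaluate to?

Adding +19 months to 1994-02-28 gives 1995-09-28.
Applying '+264 days' to 1995-09-28: counting 264 days forward gives 1996-06-18.

1996-06-18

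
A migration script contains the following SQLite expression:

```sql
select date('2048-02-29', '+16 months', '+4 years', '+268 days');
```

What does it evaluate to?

2054-03-24

Adding +16 months to 2048-02-29 gives 2049-06-29.
Adding +4 years to 2049-06-29 gives 2053-06-29.
Applying '+268 days' to 2053-06-29: counting 268 days forward gives 2054-03-24.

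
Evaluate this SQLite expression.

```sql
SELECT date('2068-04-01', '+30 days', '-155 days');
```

April 2068 has 30 days; 29 remain after the 1st, so 30 days reach 2068-05-01.
Applying '-155 days' to 2068-05-01: counting 155 days back gives 2067-11-28.

2067-11-28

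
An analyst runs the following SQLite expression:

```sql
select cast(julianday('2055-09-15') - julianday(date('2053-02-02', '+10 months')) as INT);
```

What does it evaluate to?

Adding +10 months to 2053-02-02 gives 2053-12-02.
29 days remain in December 2053 after the 2nd (31 − 2).
Full months from January 2054 through August 2055 contribute their day counts.
Then 15 days into September 2055.
Total: 29 + 31 + 28 + 31 + 30 + 31 + 30 + 31 + 31 + 30 + 31 + 30 + 31 + 31 + 28 + 31 + 30 + 31 + 30 + 31 + 31 + 15 = 652.

652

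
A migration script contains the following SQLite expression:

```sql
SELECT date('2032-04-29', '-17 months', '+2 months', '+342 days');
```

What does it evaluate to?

Adding -17 months to 2032-04-29 gives 2030-11-29.
Adding +2 months to 2030-11-29 gives 2031-01-29.
Applying '+342 days' to 2031-01-29: counting 342 days forward gives 2032-01-06.

2032-01-06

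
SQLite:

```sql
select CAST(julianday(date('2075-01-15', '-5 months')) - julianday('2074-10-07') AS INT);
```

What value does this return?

Adding -5 months to 2075-01-15 gives 2074-08-15.
16 days remain in August 2074 after the 15th (31 − 15).
September 2074: 30 days.
Then 7 days into October 2074.
Total: 16 + 30 + 7 = 53.
The subtraction is earlier − later, so the result is −53 → -53.

-53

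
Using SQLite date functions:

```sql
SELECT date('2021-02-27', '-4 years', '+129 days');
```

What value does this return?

2017-07-06

Adding -4 years to 2021-02-27 gives 2017-02-27.
Applying '+129 days' to 2017-02-27: counting 129 days forward gives 2017-07-06.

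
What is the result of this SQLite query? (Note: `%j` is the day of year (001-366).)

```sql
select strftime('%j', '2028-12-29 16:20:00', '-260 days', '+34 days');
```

First apply '-260 days', '+34 days': 2028-12-29 16:20:00 → 2028-05-17 16:20:00.
Day-of-year for 2028-05-17: days since 2028-01-01 inclusive = 138, zero-padded to 138.

138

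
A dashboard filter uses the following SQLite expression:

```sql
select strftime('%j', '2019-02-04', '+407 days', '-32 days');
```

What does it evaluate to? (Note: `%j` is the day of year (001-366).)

First apply '+407 days', '-32 days': 2019-02-04 → 2020-02-14.
Day-of-year for 2020-02-14: days since 2020-01-01 inclusive = 45, zero-padded to 045.

045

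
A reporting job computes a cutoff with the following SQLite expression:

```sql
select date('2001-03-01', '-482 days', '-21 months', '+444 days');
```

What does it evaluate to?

Applying '-482 days' to 2001-03-01: counting 482 days back gives 1999-11-05.
Adding -21 months to 1999-11-05 gives 1998-02-05.
Applying '+444 days' to 1998-02-05: counting 444 days forward gives 1999-04-25.

1999-04-25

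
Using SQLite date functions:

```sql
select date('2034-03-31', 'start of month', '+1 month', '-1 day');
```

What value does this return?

`start of month` rewinds 2034-03-31 to 2034-03-01.
Adding +1 month to 2034-03-01 gives 2034-04-01.
Going back 1 day from 2034-04-01 reaches 2034-03-31 (last day of March, 31 days).

2034-03-31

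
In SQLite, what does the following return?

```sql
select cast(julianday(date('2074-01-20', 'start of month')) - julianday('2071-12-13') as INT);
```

`start of month` rewinds 2074-01-20 to 2074-01-01.
18 days remain in December 2071 after the 13th (31 − 13).
Full months from January 2072 through December 2073 contribute their day counts.
Then 1 day into January 2074.
Total: 18 + 31 + 29 + 31 + 30 + 31 + 30 + 31 + 31 + 30 + 31 + 30 + 31 + 31 + 28 + 31 + 30 + 31 + 30 + 31 + 31 + 30 + 31 + 30 + 31 + 1 = 750.

750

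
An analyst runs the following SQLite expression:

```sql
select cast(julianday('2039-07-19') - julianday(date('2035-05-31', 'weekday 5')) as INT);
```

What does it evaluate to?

1509

`weekday 5` advances to the next Friday; 2035-05-31 is a Thursday, so it moves forward to 2035-06-01.
29 days remain in June 2035 after the 1st (30 − 1).
Full months from July 2035 through June 2039 contribute their day counts.
Then 19 days into July 2039.
Total: 29 + 31 + 31 + 30 + 31 + 30 + 31 + 31 + 29 + 31 + 30 + 31 + 30 + 31 + 31 + 30 + 31 + 30 + 31 + 31 + 28 + 31 + 30 + 31 + 30 + 31 + 31 + 30 + 31 + 30 + 31 + 31 + 28 + 31 + 30 + 31 + 30 + 31 + 31 + 30 + 31 + 30 + 31 + 31 + 28 + 31 + 30 + 31 + 30 + 19 = 1509.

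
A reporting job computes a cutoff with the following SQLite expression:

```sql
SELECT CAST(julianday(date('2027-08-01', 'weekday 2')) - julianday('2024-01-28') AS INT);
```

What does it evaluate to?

1283

`weekday 2` advances to the next Tuesday; 2027-08-01 is a Sunday, so it moves forward to 2027-08-03.
3 days remain in January 2024 after the 28th (31 − 28).
Full months from February 2024 through July 2027 contribute their day counts.
Then 3 days into August 2027.
Total: 3 + 29 + 31 + 30 + 31 + 30 + 31 + 31 + 30 + 31 + 30 + 31 + 31 + 28 + 31 + 30 + 31 + 30 + 31 + 31 + 30 + 31 + 30 + 31 + 31 + 28 + 31 + 30 + 31 + 30 + 31 + 31 + 30 + 31 + 30 + 31 + 31 + 28 + 31 + 30 + 31 + 30 + 31 + 3 = 1283.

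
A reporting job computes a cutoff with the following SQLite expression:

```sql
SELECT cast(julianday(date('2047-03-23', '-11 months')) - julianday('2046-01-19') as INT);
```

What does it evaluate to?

94

Adding -11 months to 2047-03-23 gives 2046-04-23.
12 days remain in January 2046 after the 19th (31 − 19).
February 2046: 28 days.
March 2046: 31 days.
Then 23 days into April 2046.
Total: 12 + 28 + 31 + 23 = 94.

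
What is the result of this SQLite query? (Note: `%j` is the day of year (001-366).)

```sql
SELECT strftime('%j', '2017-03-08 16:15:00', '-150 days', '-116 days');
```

First apply '-150 days', '-116 days': 2017-03-08 16:15:00 → 2016-06-15 16:15:00.
Day-of-year for 2016-06-15: days since 2016-01-01 inclusive = 167, zero-padded to 167.

167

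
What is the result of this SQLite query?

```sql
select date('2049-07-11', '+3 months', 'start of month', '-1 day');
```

2049-09-30

Adding +3 months to 2049-07-11 gives 2049-10-11.
`start of month` rewinds 2049-10-11 to 2049-10-01.
Going back 1 day from 2049-10-01 reaches 2049-09-30 (last day of September, 30 days).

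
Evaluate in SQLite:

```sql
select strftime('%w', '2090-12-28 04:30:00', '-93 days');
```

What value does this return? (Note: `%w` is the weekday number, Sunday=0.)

First apply '-93 days': 2090-12-28 04:30:00 → 2090-09-26 04:30:00.
2090-09-26 is a Tuesday; with Sunday=0 that is 2.

2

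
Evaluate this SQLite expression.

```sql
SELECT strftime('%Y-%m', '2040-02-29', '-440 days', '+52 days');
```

2039-02

First apply '-440 days', '+52 days': 2040-02-29 → 2039-02-06.
`%Y-%m` extracts the year-month: 2039-02.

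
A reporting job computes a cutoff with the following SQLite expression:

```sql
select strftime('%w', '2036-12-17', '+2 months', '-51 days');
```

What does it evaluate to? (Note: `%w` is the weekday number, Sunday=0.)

First apply '+2 months', '-51 days': 2036-12-17 → 2036-12-28.
2036-12-28 is a Sunday; with Sunday=0 that is 0.

0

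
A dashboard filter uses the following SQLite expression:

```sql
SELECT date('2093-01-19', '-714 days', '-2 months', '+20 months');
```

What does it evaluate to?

Applying '-714 days' to 2093-01-19: counting 714 days back gives 2091-02-05.
Adding -2 months to 2091-02-05 gives 2090-12-05.
Adding +20 months to 2090-12-05 gives 2092-08-05.

2092-08-05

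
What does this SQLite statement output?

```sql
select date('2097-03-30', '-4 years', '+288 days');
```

Adding -4 years to 2097-03-30 gives 2093-03-30.
Applying '+288 days' to 2093-03-30: counting 288 days forward gives 2094-01-12.

2094-01-12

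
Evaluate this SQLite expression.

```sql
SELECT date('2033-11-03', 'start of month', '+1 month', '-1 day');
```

`start of month` rewinds 2033-11-03 to 2033-11-01.
Adding +1 month to 2033-11-01 gives 2033-12-01.
Going back 1 day from 2033-12-01 reaches 2033-11-30 (last day of November, 30 days).

2033-11-30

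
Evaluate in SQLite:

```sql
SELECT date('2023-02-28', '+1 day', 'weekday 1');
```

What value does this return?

February 2023 has 28 days; 0 remain after the 28th, so 1 days reach 2023-03-01.
`weekday 1` advances to the next Monday; 2023-03-01 is a Wednesday, so it moves forward to 2023-03-06.

2023-03-06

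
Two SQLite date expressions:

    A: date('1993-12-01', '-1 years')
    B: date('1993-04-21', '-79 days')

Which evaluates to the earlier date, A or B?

A

A = 1992-12-01.
B = 1993-02-01.
A is earlier.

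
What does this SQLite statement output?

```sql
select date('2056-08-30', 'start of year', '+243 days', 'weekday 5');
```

2056-09-01

`start of year` rewinds 2056-08-30 to 2056-01-01.
Applying '+243 days' to 2056-01-01: counting 243 days forward gives 2056-08-31.
`weekday 5` advances to the next Friday; 2056-08-31 is a Thursday, so it moves forward to 2056-09-01.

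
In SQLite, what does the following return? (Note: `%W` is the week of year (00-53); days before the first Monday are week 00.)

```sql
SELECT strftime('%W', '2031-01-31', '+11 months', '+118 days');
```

17

First apply '+11 months', '+118 days': 2031-01-31 → 2032-04-27.
2032-04-27 is a Tuesday. SQLite's %W counts Mondays since the year started; the result is 17.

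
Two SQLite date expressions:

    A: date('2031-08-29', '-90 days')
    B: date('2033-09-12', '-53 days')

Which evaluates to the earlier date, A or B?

A = 2031-05-31.
B = 2033-07-21.
A is earlier.

A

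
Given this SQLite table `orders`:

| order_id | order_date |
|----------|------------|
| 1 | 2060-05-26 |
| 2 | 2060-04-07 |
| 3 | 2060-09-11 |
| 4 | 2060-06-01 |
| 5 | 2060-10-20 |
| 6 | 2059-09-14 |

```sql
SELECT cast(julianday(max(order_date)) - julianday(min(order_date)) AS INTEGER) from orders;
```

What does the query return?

402

MIN = 2059-09-14, MAX = 2060-10-20.
16 days remain in September 2059 after the 14th (30 − 14).
Full months from October 2059 through September 2060 contribute their day counts.
Then 20 days into October 2060.
Total: 16 + 31 + 30 + 31 + 31 + 29 + 31 + 30 + 31 + 30 + 31 + 31 + 30 + 20 = 402.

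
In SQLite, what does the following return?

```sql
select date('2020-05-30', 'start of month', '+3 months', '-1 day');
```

2020-07-31

`start of month` rewinds 2020-05-30 to 2020-05-01.
Adding +3 months to 2020-05-01 gives 2020-08-01.
Going back 1 day from 2020-08-01 reaches 2020-07-31 (last day of July, 31 days).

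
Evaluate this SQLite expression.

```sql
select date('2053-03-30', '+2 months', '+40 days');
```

Adding +2 months to 2053-03-30 gives 2053-05-30.
May 2053 has 31 days; 1 remain after the 30th, so 2 days reach 2053-06-01.
June 2053 has 30 days; 29 remain after the 1st, so 30 days reach 2053-07-01.
Advancing 8 more days within July lands on 2053-07-09.

2053-07-09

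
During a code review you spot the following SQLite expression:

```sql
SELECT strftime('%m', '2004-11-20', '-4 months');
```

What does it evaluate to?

First apply '-4 months': 2004-11-20 → 2004-07-20.
`%m` extracts the 2-digit month (01-12): 07.

07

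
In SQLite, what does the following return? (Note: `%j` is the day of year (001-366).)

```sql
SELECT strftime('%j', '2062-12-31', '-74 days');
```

First apply '-74 days': 2062-12-31 → 2062-10-18.
Day-of-year for 2062-10-18: days since 2062-01-01 inclusive = 291, zero-padded to 291.

291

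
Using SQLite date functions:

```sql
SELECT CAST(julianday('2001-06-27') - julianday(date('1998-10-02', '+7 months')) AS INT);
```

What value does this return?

787

Adding +7 months to 1998-10-02 gives 1999-05-02.
29 days remain in May 1999 after the 2nd (31 − 2).
Full months from June 1999 through May 2001 contribute their day counts.
Then 27 days into June 2001.
Total: 29 + 30 + 31 + 31 + 30 + 31 + 30 + 31 + 31 + 29 + 31 + 30 + 31 + 30 + 31 + 31 + 30 + 31 + 30 + 31 + 31 + 28 + 31 + 30 + 31 + 27 = 787.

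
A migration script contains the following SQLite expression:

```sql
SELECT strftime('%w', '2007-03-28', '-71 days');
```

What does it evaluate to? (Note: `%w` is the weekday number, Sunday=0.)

First apply '-71 days': 2007-03-28 → 2007-01-16.
2007-01-16 is a Tuesday; with Sunday=0 that is 2.

2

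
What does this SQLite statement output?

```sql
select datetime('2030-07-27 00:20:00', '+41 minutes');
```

2030-07-27 01:01:00

+41 minutes from 2030-07-27 00:20:00 is 2030-07-27 01:01:00.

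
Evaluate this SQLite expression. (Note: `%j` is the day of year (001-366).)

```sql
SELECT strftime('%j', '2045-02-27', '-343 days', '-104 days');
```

342

First apply '-343 days', '-104 days': 2045-02-27 → 2043-12-08.
Day-of-year for 2043-12-08: days since 2043-01-01 inclusive = 342, zero-padded to 342.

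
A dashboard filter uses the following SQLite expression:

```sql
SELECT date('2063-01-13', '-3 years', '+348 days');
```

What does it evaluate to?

2060-12-26

Adding -3 years to 2063-01-13 gives 2060-01-13.
Applying '+348 days' to 2060-01-13: counting 348 days forward gives 2060-12-26.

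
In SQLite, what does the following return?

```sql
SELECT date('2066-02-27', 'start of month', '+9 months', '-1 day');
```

2066-10-31

`start of month` rewinds 2066-02-27 to 2066-02-01.
Adding +9 months to 2066-02-01 gives 2066-11-01.
Going back 1 day from 2066-11-01 reaches 2066-10-31 (last day of October, 31 days).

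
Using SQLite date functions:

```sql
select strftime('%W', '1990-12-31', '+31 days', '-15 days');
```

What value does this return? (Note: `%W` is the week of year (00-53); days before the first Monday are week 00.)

First apply '+31 days', '-15 days': 1990-12-31 → 1991-01-16.
1991-01-16 is a Wednesday. SQLite's %W counts Mondays since the year started; the result is 02.

02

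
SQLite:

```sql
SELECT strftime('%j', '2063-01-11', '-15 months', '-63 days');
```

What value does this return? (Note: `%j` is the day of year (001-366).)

221

First apply '-15 months', '-63 days': 2063-01-11 → 2061-08-09.
Day-of-year for 2061-08-09: days since 2061-01-01 inclusive = 221, zero-padded to 221.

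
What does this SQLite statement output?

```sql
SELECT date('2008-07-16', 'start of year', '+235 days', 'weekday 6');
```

2008-08-23

`start of year` rewinds 2008-07-16 to 2008-01-01.
Applying '+235 days' to 2008-01-01: counting 235 days forward gives 2008-08-23.
`weekday 6` advances to the next Saturday; 2008-08-23 is already a Saturday, so it stays at 2008-08-23.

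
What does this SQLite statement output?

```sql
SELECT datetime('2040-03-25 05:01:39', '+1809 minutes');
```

2040-03-26 11:10:39

1809 minutes = 30h 9m; +1809 minutes from 2040-03-25 05:01:39 is 2040-03-26 11:10:39 (crosses midnight).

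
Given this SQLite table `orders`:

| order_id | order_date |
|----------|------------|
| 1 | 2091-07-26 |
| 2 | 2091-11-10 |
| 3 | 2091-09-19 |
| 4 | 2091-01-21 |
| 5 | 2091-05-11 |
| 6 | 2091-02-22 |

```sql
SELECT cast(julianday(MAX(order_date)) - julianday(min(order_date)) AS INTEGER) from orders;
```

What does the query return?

MIN = 2091-01-21, MAX = 2091-11-10.
10 days remain in January 2091 after the 21st (31 − 21).
Full months from February 2091 through October 2091 contribute their day counts.
Then 10 days into November 2091.
Total: 10 + 28 + 31 + 30 + 31 + 30 + 31 + 31 + 30 + 31 + 10 = 293.

293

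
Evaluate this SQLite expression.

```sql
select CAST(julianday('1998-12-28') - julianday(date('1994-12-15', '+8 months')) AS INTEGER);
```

Adding +8 months to 1994-12-15 gives 1995-08-15.
16 days remain in August 1995 after the 15th (31 − 15).
Full months from September 1995 through November 1998 contribute their day counts.
Then 28 days into December 1998.
Total: 16 + 30 + 31 + 30 + 31 + 31 + 29 + 31 + 30 + 31 + 30 + 31 + 31 + 30 + 31 + 30 + 31 + 31 + 28 + 31 + 30 + 31 + 30 + 31 + 31 + 30 + 31 + 30 + 31 + 31 + 28 + 31 + 30 + 31 + 30 + 31 + 31 + 30 + 31 + 30 + 28 = 1231.

1231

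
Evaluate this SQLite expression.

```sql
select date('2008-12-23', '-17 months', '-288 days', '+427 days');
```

2007-12-09

Adding -17 months to 2008-12-23 gives 2007-07-23.
Applying '-288 days' to 2007-07-23: counting 288 days back gives 2006-10-08.
Applying '+427 days' to 2006-10-08: counting 427 days forward gives 2007-12-09.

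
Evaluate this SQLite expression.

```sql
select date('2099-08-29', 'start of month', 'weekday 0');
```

`start of month` rewinds 2099-08-29 to 2099-08-01.
`weekday 0` advances to the next Sunday; 2099-08-01 is a Saturday, so it moves forward to 2099-08-02.

2099-08-02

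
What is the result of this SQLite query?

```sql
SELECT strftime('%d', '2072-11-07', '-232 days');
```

First apply '-232 days': 2072-11-07 → 2072-03-20.
`%d` extracts the 2-digit day of month: 20.

20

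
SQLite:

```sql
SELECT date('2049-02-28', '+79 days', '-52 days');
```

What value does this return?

Applying '+79 days' to 2049-02-28: counting 79 days forward gives 2049-05-18.
Applying '-52 days' to 2049-05-18: counting 52 days back gives 2049-03-27.

2049-03-27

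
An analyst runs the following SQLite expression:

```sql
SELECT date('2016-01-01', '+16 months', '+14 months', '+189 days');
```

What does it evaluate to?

Adding +16 months to 2016-01-01 gives 2017-05-01.
Adding +14 months to 2017-05-01 gives 2018-07-01.
Applying '+189 days' to 2018-07-01: counting 189 days forward gives 2019-01-06.

2019-01-06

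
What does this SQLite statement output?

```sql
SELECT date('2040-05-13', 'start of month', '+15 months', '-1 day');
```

`start of month` rewinds 2040-05-13 to 2040-05-01.
Adding +15 months to 2040-05-01 gives 2041-08-01.
Going back 1 day from 2041-08-01 reaches 2041-07-31 (last day of July, 31 days).

2041-07-31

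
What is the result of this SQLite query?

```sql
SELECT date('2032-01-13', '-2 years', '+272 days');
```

2030-10-12

Adding -2 years to 2032-01-13 gives 2030-01-13.
Applying '+272 days' to 2030-01-13: counting 272 days forward gives 2030-10-12.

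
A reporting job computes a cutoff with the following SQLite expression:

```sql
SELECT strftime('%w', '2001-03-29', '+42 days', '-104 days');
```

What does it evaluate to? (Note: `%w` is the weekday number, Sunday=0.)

First apply '+42 days', '-104 days': 2001-03-29 → 2001-01-26.
2001-01-26 is a Friday; with Sunday=0 that is 5.

5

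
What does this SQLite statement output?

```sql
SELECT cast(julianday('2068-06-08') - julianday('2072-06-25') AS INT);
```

22 days remain in June 2068 after the 8th (30 − 8).
Full months from July 2068 through May 2072 contribute their day counts.
Then 25 days into June 2072.
Total: 22 + 31 + 31 + 30 + 31 + 30 + 31 + 31 + 28 + 31 + 30 + 31 + 30 + 31 + 31 + 30 + 31 + 30 + 31 + 31 + 28 + 31 + 30 + 31 + 30 + 31 + 31 + 30 + 31 + 30 + 31 + 31 + 28 + 31 + 30 + 31 + 30 + 31 + 31 + 30 + 31 + 30 + 31 + 31 + 29 + 31 + 30 + 31 + 25 = 1478.
The subtraction is earlier − later, so the result is −1478 → -1478.

-1478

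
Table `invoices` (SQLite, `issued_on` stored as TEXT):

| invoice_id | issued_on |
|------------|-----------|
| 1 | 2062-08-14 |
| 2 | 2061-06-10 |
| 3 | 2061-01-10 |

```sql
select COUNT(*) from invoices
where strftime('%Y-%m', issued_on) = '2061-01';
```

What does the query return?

1

Rows with year-month 2061-01: 2061-01-10 → 1.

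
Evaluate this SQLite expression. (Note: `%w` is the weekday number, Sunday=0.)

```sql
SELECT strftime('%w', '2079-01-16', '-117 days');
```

3

First apply '-117 days': 2079-01-16 → 2078-09-21.
2078-09-21 is a Wednesday; with Sunday=0 that is 3.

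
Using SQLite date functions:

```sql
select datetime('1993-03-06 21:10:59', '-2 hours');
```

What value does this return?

-2 hours from 1993-03-06 21:10:59 is 1993-03-06 19:10:59.

1993-03-06 19:10:59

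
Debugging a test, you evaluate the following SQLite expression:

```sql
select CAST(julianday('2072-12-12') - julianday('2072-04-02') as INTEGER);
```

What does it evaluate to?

254

28 days remain in April 2072 after the 2nd (30 − 2).
Full months from May 2072 through November 2072 contribute their day counts.
Then 12 days into December 2072.
Total: 28 + 31 + 30 + 31 + 31 + 30 + 31 + 30 + 12 = 254.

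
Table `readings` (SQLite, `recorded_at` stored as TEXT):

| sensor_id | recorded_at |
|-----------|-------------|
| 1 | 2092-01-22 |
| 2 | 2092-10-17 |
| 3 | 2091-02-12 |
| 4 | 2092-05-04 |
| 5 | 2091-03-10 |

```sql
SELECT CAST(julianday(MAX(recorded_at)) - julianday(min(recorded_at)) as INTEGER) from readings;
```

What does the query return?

613

MIN = 2091-02-12, MAX = 2092-10-17.
16 days remain in February 2091 after the 12th (28 − 12).
Full months from March 2091 through September 2092 contribute their day counts.
Then 17 days into October 2092.
Total: 16 + 31 + 30 + 31 + 30 + 31 + 31 + 30 + 31 + 30 + 31 + 31 + 29 + 31 + 30 + 31 + 30 + 31 + 31 + 30 + 17 = 613.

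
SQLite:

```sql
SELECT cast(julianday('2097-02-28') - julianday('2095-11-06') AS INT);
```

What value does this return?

480

24 days remain in November 2095 after the 6th (30 − 6).
Full months from December 2095 through January 2097 contribute their day counts.
Then 28 days into February 2097.
Total: 24 + 31 + 31 + 29 + 31 + 30 + 31 + 30 + 31 + 31 + 30 + 31 + 30 + 31 + 31 + 28 = 480.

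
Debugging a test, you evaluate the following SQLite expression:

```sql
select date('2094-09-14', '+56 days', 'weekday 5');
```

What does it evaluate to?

2094-11-12

Applying '+56 days' to 2094-09-14: counting 56 days forward gives 2094-11-09.
`weekday 5` advances to the next Friday; 2094-11-09 is a Tuesday, so it moves forward to 2094-11-12.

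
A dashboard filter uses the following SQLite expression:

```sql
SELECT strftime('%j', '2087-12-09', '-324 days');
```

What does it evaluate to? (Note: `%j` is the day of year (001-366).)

First apply '-324 days': 2087-12-09 → 2087-01-19.
Day-of-year for 2087-01-19: days since 2087-01-01 inclusive = 19, zero-padded to 019.

019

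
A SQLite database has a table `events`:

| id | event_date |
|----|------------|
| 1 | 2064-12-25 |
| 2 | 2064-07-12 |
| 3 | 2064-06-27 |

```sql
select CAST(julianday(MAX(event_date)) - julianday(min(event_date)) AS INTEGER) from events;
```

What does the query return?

MIN = 2064-06-27, MAX = 2064-12-25.
3 days remain in June 2064 after the 27th (30 − 27).
July 2064: 31 days.
August 2064: 31 days.
September 2064: 30 days.
October 2064: 31 days.
November 2064: 30 days.
Then 25 days into December 2064.
Total: 3 + 31 + 31 + 30 + 31 + 30 + 25 = 181.

181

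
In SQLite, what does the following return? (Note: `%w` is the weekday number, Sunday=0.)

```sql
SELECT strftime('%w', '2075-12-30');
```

2075-12-30 is a Monday; with Sunday=0 that is 1.

1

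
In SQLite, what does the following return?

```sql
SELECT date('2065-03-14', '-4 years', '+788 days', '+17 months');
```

2064-10-11

Adding -4 years to 2065-03-14 gives 2061-03-14.
Applying '+788 days' to 2061-03-14: counting 788 days forward gives 2063-05-11.
Adding +17 months to 2063-05-11 gives 2064-10-11.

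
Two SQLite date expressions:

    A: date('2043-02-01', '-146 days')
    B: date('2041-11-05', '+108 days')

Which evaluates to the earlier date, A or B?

B

A = 2042-09-08.
B = 2042-02-21.
B is earlier.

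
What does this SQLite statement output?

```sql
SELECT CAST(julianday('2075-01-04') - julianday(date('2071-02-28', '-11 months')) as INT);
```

1743

Adding -11 months to 2071-02-28 gives 2070-03-28.
3 days remain in March 2070 after the 28th (31 − 28).
Full months from April 2070 through December 2074 contribute their day counts.
Then 4 days into January 2075.
Total: 3 + 30 + 31 + 30 + 31 + 31 + 30 + 31 + 30 + 31 + 31 + 28 + 31 + 30 + 31 + 30 + 31 + 31 + 30 + 31 + 30 + 31 + 31 + 29 + 31 + 30 + 31 + 30 + 31 + 31 + 30 + 31 + 30 + 31 + 31 + 28 + 31 + 30 + 31 + 30 + 31 + 31 + 30 + 31 + 30 + 31 + 31 + 28 + 31 + 30 + 31 + 30 + 31 + 31 + 30 + 31 + 30 + 31 + 4 = 1743.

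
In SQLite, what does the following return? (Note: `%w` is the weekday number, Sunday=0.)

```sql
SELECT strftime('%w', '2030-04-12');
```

2030-04-12 is a Friday; with Sunday=0 that is 5.

5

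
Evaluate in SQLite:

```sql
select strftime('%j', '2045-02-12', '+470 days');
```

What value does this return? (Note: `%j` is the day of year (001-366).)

148

First apply '+470 days': 2045-02-12 → 2046-05-28.
Day-of-year for 2046-05-28: days since 2046-01-01 inclusive = 148, zero-padded to 148.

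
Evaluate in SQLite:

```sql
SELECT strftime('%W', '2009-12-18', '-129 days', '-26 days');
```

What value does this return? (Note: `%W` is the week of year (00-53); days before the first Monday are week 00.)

28

First apply '-129 days', '-26 days': 2009-12-18 → 2009-07-16.
2009-07-16 is a Thursday. SQLite's %W counts Mondays since the year started; the result is 28.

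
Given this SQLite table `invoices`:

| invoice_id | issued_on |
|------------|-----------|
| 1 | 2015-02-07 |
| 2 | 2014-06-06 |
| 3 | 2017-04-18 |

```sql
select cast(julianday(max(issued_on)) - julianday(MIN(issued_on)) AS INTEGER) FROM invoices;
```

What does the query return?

MIN = 2014-06-06, MAX = 2017-04-18.
24 days remain in June 2014 after the 6th (30 − 6).
Full months from July 2014 through March 2017 contribute their day counts.
Then 18 days into April 2017.
Total: 24 + 31 + 31 + 30 + 31 + 30 + 31 + 31 + 28 + 31 + 30 + 31 + 30 + 31 + 31 + 30 + 31 + 30 + 31 + 31 + 29 + 31 + 30 + 31 + 30 + 31 + 31 + 30 + 31 + 30 + 31 + 31 + 28 + 31 + 18 = 1047.

1047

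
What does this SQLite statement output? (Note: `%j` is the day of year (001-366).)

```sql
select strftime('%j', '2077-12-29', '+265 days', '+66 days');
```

First apply '+265 days', '+66 days': 2077-12-29 → 2078-11-25.
Day-of-year for 2078-11-25: days since 2078-01-01 inclusive = 329, zero-padded to 329.

329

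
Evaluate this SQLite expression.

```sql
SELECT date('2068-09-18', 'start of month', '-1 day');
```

2068-08-31

`start of month` rewinds 2068-09-18 to 2068-09-01.
Going back 1 day from 2068-09-01 reaches 2068-08-31 (last day of August, 31 days).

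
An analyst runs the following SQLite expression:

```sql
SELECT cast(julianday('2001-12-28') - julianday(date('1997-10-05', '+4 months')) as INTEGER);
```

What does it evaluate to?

Adding +4 months to 1997-10-05 gives 1998-02-05.
23 days remain in February 1998 after the 5th (28 − 5).
Full months from March 1998 through November 2001 contribute their day counts.
Then 28 days into December 2001.
Total: 23 + 31 + 30 + 31 + 30 + 31 + 31 + 30 + 31 + 30 + 31 + 31 + 28 + 31 + 30 + 31 + 30 + 31 + 31 + 30 + 31 + 30 + 31 + 31 + 29 + 31 + 30 + 31 + 30 + 31 + 31 + 30 + 31 + 30 + 31 + 31 + 28 + 31 + 30 + 31 + 30 + 31 + 31 + 30 + 31 + 30 + 28 = 1422.

1422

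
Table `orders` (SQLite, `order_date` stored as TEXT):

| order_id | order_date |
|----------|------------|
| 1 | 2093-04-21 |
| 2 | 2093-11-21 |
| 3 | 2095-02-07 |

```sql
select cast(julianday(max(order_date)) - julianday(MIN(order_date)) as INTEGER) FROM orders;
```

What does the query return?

657

MIN = 2093-04-21, MAX = 2095-02-07.
9 days remain in April 2093 after the 21st (30 − 21).
Full months from May 2093 through January 2095 contribute their day counts.
Then 7 days into February 2095.
Total: 9 + 31 + 30 + 31 + 31 + 30 + 31 + 30 + 31 + 31 + 28 + 31 + 30 + 31 + 30 + 31 + 31 + 30 + 31 + 30 + 31 + 31 + 7 = 657.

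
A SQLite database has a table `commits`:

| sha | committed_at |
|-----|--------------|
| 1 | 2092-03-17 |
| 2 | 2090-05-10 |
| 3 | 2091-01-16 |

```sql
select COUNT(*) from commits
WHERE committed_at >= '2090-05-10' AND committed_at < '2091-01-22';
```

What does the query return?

2

Rows in [2090-05-10, 2091-01-22): 2090-05-10, 2091-01-16 → 2 rows.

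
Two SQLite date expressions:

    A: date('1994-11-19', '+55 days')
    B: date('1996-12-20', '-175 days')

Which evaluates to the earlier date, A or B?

A = 1995-01-13.
B = 1996-06-28.
A is earlier.

A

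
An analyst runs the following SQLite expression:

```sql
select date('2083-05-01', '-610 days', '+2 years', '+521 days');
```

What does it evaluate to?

2085-01-31

Applying '-610 days' to 2083-05-01: counting 610 days back gives 2081-08-29.
Adding +2 years to 2081-08-29 gives 2083-08-29.
Applying '+521 days' to 2083-08-29: counting 521 days forward gives 2085-01-31.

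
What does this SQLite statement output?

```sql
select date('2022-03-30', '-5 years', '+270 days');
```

2017-12-25

Adding -5 years to 2022-03-30 gives 2017-03-30.
Applying '+270 days' to 2017-03-30: counting 270 days forward gives 2017-12-25.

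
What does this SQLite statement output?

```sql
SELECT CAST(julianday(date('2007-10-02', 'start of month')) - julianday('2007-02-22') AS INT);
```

`start of month` rewinds 2007-10-02 to 2007-10-01.
6 days remain in February 2007 after the 22nd (28 − 22).
Full months from March 2007 through September 2007 contribute their day counts.
Then 1 day into October 2007.
Total: 6 + 31 + 30 + 31 + 30 + 31 + 31 + 30 + 1 = 221.

221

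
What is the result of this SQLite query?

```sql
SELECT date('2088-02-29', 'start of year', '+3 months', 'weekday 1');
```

2088-04-05

`start of year` rewinds 2088-02-29 to 2088-01-01.
Adding +3 months to 2088-01-01 gives 2088-04-01.
`weekday 1` advances to the next Monday; 2088-04-01 is a Thursday, so it moves forward to 2088-04-05.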